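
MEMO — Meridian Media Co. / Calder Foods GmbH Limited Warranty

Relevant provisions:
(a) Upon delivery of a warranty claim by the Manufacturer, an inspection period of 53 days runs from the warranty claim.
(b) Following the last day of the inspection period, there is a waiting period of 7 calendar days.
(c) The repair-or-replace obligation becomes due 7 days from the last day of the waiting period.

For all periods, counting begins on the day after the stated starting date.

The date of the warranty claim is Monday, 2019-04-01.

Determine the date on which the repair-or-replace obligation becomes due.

Adding 53 calendar days to 2019-04-01 gives 2019-05-24, which is the last day of the inspection period.
The last day of the waiting period: 7 calendar days after 2019-05-24 is 2019-05-31.
Adding 7 calendar days to 2019-05-31 gives 2019-06-07, which is the date on which the repair-or-replace obligation becomes due.

2019-06-07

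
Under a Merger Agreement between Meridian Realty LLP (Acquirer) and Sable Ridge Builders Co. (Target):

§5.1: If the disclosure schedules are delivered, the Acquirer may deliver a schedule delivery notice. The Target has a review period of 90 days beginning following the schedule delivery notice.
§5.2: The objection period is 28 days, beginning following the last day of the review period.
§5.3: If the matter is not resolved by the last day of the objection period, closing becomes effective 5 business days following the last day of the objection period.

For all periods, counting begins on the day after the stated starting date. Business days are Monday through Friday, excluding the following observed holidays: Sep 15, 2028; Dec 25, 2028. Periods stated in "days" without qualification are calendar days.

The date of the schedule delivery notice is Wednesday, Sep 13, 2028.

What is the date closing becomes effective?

Jan 16, 2029

Adding 90 calendar days to Sep 13, 2028 gives Dec 12, 2028, which is the last day of the review period.
The last day of the objection period: Dec 12, 2028 + 28 days = Jan 9, 2029.
From Tuesday, Jan 9, 2029, 5 business days (Jan 10, Jan 11, Jan 12, Jan 15, Jan 16, skipping weekends) brings us to Tuesday, Jan 16, 2029, which is the date closing becomes effective.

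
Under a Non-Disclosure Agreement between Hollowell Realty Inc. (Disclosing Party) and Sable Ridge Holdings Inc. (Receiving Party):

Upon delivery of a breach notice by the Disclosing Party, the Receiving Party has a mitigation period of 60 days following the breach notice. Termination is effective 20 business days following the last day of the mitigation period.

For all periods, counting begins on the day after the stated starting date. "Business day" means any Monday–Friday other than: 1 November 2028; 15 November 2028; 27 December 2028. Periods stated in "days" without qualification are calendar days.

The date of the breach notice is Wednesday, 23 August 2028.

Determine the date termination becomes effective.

The last day of the mitigation period: 60 calendar days after 23 August 2028 is 22 October 2028.
The date termination becomes effective: counting 20 business days from Sunday, 22 October 2028 (Oct 23, Oct 24, Oct 25, Oct 26, …, Nov 17, Nov 20, Nov 21, skipping weekends and the listed holidays on Nov 1, Nov 15) reaches Tuesday, 21 November 2028.

21 November 2028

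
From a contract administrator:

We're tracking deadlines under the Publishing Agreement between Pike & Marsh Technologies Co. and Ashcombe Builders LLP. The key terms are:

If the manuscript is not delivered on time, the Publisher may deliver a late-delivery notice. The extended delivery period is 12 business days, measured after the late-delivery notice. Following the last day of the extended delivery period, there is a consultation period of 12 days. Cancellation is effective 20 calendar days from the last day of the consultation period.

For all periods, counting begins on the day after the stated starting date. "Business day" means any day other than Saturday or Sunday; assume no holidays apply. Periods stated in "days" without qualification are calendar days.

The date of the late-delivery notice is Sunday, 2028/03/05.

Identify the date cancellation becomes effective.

The last day of the extended delivery period: 12 business days after Sunday, 2028/03/05, skipping weekends — Mar 6, Mar 7, Mar 8, Mar 9, …, Mar 17, Mar 20, Mar 21 — lands on Tuesday, 2028/03/21.
The last day of the consultation period: 12 calendar days after 2028/03/21 is 2028/04/02.
The date cancellation becomes effective: 2028/04/02 + 20 days = 2028/04/22.

2028/04/22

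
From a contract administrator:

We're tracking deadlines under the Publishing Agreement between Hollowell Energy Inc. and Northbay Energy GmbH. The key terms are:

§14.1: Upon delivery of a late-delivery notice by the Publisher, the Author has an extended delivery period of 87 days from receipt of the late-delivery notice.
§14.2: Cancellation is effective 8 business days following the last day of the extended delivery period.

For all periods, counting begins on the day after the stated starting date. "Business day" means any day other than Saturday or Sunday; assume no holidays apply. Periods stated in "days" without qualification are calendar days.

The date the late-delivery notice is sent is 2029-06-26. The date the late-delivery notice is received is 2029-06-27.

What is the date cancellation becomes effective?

The last day of the extended delivery period: 2029-06-27 + 87 days = 2029-09-22.
From Saturday, 2029-09-22, 8 business days (Sep 24, Sep 25, Sep 26, Sep 27, Sep 28, Oct 1, Oct 2, Oct 3, skipping weekends) brings us to Wednesday, 2029-10-03, which is the date cancellation becomes effective.

2029-10-03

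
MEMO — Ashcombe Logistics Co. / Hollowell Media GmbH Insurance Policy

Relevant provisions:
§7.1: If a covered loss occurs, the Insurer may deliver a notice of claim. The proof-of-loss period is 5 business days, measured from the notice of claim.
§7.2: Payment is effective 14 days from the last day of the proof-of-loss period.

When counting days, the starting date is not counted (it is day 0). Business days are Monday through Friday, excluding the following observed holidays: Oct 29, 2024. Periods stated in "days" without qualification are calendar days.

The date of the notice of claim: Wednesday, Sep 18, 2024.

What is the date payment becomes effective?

The last day of the proof-of-loss period: counting 5 business days from Wednesday, Sep 18, 2024 (Sep 19, Sep 20, Sep 23, Sep 24, Sep 25, skipping weekends) reaches Wednesday, Sep 25, 2024.
The date payment becomes effective: Sep 25, 2024 + 14 days = Oct 9, 2024.

Oct 9, 2024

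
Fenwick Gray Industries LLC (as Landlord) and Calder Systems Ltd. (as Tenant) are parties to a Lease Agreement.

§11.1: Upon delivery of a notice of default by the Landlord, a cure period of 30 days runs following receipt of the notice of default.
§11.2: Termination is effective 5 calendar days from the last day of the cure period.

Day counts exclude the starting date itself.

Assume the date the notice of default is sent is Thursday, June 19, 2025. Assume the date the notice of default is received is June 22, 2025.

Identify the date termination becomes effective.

Adding 30 calendar days to June 22, 2025 gives July 22, 2025, which is the last day of the cure period.
Adding 5 calendar days to July 22, 2025 gives July 27, 2025, which is the date termination becomes effective.

July 27, 2025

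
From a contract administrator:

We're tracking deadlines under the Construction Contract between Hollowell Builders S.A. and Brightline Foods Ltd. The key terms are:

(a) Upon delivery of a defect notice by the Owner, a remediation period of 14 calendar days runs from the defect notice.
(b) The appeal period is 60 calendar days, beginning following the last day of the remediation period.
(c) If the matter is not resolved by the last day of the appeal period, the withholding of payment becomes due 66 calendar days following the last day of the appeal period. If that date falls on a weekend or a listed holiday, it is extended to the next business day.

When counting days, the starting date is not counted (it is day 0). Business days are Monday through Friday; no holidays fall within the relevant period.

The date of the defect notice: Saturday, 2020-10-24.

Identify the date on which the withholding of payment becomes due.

2021-03-15

Adding 14 calendar days to 2020-10-24 gives 2020-11-07, which is the last day of the remediation period.
The last day of the appeal period: 60 calendar days after 2020-11-07 is 2021-01-06.
The date on which the withholding of payment becomes due: 2021-01-06 + 66 days = 2021-03-13. That falls on a Saturday, so it rolls to the next business day, Monday, 2021-03-15.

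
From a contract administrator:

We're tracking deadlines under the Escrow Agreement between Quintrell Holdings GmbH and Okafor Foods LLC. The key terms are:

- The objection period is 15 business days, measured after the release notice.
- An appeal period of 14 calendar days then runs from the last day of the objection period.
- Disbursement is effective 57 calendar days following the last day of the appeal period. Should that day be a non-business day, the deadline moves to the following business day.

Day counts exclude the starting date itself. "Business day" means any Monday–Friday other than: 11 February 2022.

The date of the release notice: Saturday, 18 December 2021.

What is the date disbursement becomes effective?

21 March 2022

The last day of the objection period: counting 15 business days from Saturday, 18 December 2021 (Dec 20, Dec 21, Dec 22, Dec 23, …, Jan 5, Jan 6, Jan 7, skipping weekends) reaches Friday, 7 January 2022.
Adding 14 calendar days to 7 January 2022 gives 21 January 2022, which is the last day of the appeal period.
The date disbursement becomes effective: 21 January 2022 + 57 days = 19 March 2022. That falls on a Saturday, so it rolls to the next business day, Monday, 21 March 2022.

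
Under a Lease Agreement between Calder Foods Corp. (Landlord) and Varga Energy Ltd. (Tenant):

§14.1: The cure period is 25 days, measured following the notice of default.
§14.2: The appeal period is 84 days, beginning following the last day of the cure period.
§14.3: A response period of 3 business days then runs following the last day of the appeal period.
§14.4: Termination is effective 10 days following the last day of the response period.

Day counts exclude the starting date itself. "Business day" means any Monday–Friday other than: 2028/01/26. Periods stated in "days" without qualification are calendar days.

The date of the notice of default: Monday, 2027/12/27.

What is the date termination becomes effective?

2028/04/29

Adding 25 calendar days to 2027/12/27 gives 2028/01/21, which is the last day of the cure period.
The last day of the appeal period: 2028/01/21 + 84 days = 2028/04/14.
The last day of the response period: counting 3 business days from Friday, 2028/04/14 (Apr 17, Apr 18, Apr 19, skipping weekends) reaches Wednesday, 2028/04/19.
The date termination becomes effective: 10 calendar days after 2028/04/19 is 2028/04/29.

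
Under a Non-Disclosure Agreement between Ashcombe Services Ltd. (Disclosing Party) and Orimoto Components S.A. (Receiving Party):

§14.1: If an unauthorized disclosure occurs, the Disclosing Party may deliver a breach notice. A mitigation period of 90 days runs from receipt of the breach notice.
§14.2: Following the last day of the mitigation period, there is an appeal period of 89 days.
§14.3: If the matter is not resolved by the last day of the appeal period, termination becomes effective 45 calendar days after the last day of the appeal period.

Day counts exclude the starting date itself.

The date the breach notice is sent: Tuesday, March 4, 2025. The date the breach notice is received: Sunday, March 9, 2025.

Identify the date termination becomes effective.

October 19, 2025

The last day of the mitigation period: March 9, 2025 + 90 days = June 7, 2025.
Adding 89 calendar days to June 7, 2025 gives September 4, 2025, which is the last day of the appeal period.
The date termination becomes effective: September 4, 2025 + 45 days = October 19, 2025.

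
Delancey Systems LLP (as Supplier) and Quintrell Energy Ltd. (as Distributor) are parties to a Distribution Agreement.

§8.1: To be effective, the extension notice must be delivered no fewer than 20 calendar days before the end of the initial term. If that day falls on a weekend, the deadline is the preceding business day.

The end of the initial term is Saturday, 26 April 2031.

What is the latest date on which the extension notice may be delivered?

4 April 2031

26 April 2031 minus 20 days is 6 April 2031. That is a Sunday, so the deadline moves back to Friday, 4 April 2031.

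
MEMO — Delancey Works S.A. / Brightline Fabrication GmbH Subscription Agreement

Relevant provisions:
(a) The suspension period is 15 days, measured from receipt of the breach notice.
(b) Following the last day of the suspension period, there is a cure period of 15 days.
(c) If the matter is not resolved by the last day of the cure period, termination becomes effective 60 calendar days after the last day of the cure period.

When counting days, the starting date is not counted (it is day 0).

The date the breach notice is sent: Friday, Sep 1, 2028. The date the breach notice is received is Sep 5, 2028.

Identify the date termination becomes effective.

Dec 4, 2028

The last day of the suspension period: Sep 5, 2028 + 15 days = Sep 20, 2028.
The last day of the cure period: 15 calendar days after Sep 20, 2028 is Oct 5, 2028.
The date termination becomes effective: Oct 5, 2028 + 60 days = Dec 4, 2028.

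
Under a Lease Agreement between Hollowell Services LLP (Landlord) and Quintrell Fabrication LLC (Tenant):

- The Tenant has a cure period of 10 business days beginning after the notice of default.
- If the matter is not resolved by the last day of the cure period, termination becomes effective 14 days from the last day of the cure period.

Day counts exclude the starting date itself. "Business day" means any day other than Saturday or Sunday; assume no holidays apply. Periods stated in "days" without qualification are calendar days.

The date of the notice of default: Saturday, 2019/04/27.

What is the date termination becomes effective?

From Saturday, 2019/04/27, 10 business days (Apr 29, Apr 30, May 1, May 2, May 3, May 6, May 7, May 8, May 9, May 10, skipping weekends) brings us to Friday, 2019/05/10, which is the last day of the cure period.
Adding 14 calendar days to 2019/05/10 gives 2019/05/24, which is the date termination becomes effective.

2019/05/24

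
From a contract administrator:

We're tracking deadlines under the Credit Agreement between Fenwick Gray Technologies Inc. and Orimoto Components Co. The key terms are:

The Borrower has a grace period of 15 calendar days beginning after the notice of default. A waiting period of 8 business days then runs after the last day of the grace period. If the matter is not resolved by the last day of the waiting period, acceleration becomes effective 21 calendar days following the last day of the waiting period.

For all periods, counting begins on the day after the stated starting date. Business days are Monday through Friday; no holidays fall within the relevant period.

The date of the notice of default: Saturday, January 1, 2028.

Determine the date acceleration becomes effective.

The last day of the grace period: 15 calendar days after January 1, 2028 is January 16, 2028.
The last day of the waiting period: counting 8 business days from Sunday, January 16, 2028 (Jan 17, Jan 18, Jan 19, Jan 20, Jan 21, Jan 24, Jan 25, Jan 26, skipping weekends) reaches Wednesday, January 26, 2028.
Adding 21 calendar days to January 26, 2028 gives February 16, 2028, which is the date acceleration becomes effective.

February 16, 2028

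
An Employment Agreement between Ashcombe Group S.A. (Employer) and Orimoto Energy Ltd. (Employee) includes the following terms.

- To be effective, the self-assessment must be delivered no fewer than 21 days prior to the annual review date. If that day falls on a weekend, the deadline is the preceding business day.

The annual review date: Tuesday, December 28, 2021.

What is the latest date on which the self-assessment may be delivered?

December 28, 2021 minus 21 days is December 7, 2021. That is a Tuesday, so no adjustment is needed.

December 7, 2021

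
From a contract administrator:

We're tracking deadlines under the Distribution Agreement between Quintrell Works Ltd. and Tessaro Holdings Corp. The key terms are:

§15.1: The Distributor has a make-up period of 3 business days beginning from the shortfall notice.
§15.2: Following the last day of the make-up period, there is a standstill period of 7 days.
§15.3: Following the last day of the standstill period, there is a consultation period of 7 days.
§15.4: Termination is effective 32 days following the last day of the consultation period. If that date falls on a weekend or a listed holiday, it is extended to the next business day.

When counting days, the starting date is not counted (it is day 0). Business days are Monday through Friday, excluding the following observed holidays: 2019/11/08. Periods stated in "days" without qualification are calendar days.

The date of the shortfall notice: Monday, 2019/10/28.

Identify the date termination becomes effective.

2019/12/16

From Monday, 2019/10/28, 3 business days (Oct 29, Oct 30, Oct 31, skipping weekends) brings us to Thursday, 2019/10/31, which is the last day of the make-up period.
The last day of the standstill period: 7 calendar days after 2019/10/31 is 2019/11/07.
The last day of the consultation period: 2019/11/07 + 7 days = 2019/11/14.
The date termination becomes effective: 32 calendar days after 2019/11/14 is 2019/12/16. 2019/12/16 is a Monday and is not a listed holiday, so no roll-forward applies.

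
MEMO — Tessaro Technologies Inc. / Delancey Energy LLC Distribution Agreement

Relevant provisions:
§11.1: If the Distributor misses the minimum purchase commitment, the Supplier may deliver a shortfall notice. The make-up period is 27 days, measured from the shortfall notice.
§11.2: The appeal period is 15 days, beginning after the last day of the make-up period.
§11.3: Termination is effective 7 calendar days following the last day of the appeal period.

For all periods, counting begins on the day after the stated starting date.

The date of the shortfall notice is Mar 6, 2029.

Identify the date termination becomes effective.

Apr 24, 2029

The last day of the make-up period: 27 calendar days after Mar 6, 2029 is Apr 2, 2029.
The last day of the appeal period: Apr 2, 2029 + 15 days = Apr 17, 2029.
The date termination becomes effective: 7 calendar days after Apr 17, 2029 is Apr 24, 2029.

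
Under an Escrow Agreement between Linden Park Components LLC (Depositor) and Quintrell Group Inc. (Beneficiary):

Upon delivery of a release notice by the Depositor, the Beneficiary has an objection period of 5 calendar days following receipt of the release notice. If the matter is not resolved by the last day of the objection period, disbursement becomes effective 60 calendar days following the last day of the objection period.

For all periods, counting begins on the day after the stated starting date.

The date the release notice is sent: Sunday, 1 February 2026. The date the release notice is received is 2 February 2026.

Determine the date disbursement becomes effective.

Adding 5 calendar days to 2 February 2026 gives 7 February 2026, which is the last day of the objection period.
The date disbursement becomes effective: 7 February 2026 + 60 days = 8 April 2026.

8 April 2026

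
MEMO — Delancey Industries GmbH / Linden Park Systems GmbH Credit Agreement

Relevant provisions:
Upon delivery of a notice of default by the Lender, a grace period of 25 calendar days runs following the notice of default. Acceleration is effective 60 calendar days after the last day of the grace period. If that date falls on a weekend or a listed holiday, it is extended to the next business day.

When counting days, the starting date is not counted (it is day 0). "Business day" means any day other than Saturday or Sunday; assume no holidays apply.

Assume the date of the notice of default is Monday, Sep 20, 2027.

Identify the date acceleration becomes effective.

Dec 14, 2027

Adding 25 calendar days to Sep 20, 2027 gives Oct 15, 2027, which is the last day of the grace period.
The date acceleration becomes effective: Oct 15, 2027 + 60 days = Dec 14, 2027. Dec 14, 2027 is a Tuesday, so no roll-forward applies.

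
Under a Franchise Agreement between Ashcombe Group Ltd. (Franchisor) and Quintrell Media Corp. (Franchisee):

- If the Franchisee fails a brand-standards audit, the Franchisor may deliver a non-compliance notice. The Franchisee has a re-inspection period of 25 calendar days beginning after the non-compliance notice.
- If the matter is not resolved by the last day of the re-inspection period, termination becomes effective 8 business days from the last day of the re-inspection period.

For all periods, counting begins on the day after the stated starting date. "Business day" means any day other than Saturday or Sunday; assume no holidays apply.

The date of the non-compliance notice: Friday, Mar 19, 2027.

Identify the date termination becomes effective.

Adding 25 calendar days to Mar 19, 2027 gives Apr 13, 2027, which is the last day of the re-inspection period.
The date termination becomes effective: 8 business days after Tuesday, Apr 13, 2027, skipping weekends — Apr 14, Apr 15, Apr 16, Apr 19, Apr 20, Apr 21, Apr 22, Apr 23 — lands on Friday, Apr 23, 2027.

Apr 23, 2027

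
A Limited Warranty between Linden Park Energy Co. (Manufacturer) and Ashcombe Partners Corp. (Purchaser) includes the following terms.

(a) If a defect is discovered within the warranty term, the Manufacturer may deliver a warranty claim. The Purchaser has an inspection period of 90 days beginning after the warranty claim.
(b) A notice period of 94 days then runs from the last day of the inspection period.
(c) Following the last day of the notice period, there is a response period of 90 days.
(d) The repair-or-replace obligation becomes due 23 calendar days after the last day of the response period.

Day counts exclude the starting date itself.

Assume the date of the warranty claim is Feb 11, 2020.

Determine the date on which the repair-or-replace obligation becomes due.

The last day of the inspection period: Feb 11, 2020 + 90 days = May 11, 2020.
The last day of the notice period: 94 calendar days after May 11, 2020 is Aug 13, 2020.
Adding 90 calendar days to Aug 13, 2020 gives Nov 11, 2020, which is the last day of the response period.
The date on which the repair-or-replace obligation becomes due: 23 calendar days after Nov 11, 2020 is Dec 4, 2020.

Dec 4, 2020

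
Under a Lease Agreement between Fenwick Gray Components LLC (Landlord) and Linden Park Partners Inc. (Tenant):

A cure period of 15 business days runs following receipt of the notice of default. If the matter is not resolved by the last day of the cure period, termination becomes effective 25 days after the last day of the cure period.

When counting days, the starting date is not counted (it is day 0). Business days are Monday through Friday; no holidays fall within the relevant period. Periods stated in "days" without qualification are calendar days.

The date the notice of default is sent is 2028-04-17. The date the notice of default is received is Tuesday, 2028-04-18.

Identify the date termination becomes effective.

2028-06-03

The last day of the cure period: counting 15 business days from Tuesday, 2028-04-18 (Apr 19, Apr 20, Apr 21, Apr 24, …, May 5, May 8, May 9, skipping weekends) reaches Tuesday, 2028-05-09.
The date termination becomes effective: 2028-05-09 + 25 days = 2028-06-03.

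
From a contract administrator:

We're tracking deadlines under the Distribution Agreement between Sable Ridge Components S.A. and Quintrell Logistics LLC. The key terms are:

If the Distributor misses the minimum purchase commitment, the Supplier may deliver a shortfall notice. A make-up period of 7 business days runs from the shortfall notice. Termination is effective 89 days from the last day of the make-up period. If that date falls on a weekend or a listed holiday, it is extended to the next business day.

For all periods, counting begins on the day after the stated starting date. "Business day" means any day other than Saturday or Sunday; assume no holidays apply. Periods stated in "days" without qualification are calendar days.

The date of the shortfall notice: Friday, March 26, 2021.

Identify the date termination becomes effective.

July 5, 2021

From Friday, March 26, 2021, 7 business days (Mar 29, Mar 30, Mar 31, Apr 1, Apr 2, Apr 5, Apr 6, skipping weekends) brings us to Tuesday, April 6, 2021, which is the last day of the make-up period.
The date termination becomes effective: 89 calendar days after April 6, 2021 is July 4, 2021. That falls on a Sunday, so it rolls to the next business day, Monday, July 5, 2021.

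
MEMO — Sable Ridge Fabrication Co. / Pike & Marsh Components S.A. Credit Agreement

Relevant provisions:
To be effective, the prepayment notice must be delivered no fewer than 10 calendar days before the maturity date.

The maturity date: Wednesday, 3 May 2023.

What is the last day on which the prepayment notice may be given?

Counting back 10 calendar days from 3 May 2023 gives 23 April 2023.

23 April 2023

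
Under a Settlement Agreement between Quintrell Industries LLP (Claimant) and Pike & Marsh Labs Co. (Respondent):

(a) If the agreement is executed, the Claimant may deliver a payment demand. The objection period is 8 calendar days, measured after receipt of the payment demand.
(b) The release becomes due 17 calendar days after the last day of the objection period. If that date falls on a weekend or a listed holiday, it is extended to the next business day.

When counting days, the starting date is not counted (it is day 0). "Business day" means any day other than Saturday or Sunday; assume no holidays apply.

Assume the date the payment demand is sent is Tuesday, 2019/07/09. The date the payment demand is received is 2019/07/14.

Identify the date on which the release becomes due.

2019/08/08

The last day of the objection period: 8 calendar days after 2019/07/14 is 2019/07/22.
The date on which the release becomes due: 17 calendar days after 2019/07/22 is 2019/08/08. 2019/08/08 is a Thursday, so no roll-forward applies.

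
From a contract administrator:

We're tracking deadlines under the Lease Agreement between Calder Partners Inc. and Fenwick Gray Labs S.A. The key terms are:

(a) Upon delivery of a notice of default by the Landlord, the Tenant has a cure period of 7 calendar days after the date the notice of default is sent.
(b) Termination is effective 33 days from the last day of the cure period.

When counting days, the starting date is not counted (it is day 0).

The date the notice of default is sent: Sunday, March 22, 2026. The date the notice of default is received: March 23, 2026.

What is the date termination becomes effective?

Adding 7 calendar days to March 22, 2026 gives March 29, 2026, which is the last day of the cure period.
The date termination becomes effective: 33 calendar days after March 29, 2026 is May 1, 2026.

May 1, 2026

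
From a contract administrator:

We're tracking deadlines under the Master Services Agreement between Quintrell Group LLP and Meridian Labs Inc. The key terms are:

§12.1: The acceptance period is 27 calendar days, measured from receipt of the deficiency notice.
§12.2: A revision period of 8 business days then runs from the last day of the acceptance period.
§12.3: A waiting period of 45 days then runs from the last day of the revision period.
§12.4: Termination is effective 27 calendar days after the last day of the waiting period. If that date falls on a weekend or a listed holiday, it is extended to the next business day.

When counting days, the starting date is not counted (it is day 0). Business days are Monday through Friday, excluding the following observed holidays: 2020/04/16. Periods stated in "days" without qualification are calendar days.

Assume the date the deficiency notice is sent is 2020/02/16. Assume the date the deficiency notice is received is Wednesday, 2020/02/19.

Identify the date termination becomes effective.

2020/06/08

The last day of the acceptance period: 2020/02/19 + 27 days = 2020/03/17.
From Tuesday, 2020/03/17, 8 business days (Mar 18, Mar 19, Mar 20, Mar 23, Mar 24, Mar 25, Mar 26, Mar 27, skipping weekends) brings us to Friday, 2020/03/27, which is the last day of the revision period.
The last day of the waiting period: 45 calendar days after 2020/03/27 is 2020/05/11.
The date termination becomes effective: 27 calendar days after 2020/05/11 is 2020/06/07. That falls on a Sunday, so it rolls to the next business day, Monday, 2020/06/08.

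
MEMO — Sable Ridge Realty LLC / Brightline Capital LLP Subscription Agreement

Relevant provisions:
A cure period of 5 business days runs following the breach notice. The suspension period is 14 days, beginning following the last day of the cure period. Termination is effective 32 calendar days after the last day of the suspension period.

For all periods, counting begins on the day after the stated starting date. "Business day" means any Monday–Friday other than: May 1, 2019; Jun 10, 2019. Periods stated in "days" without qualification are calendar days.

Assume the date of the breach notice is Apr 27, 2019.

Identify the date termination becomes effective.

Jun 21, 2019

The last day of the cure period: counting 5 business days from Saturday, Apr 27, 2019 (Apr 29, Apr 30, May 2, May 3, May 6, skipping weekends and the listed holiday on May 1) reaches Monday, May 6, 2019.
The last day of the suspension period: 14 calendar days after May 6, 2019 is May 20, 2019.
Adding 32 calendar days to May 20, 2019 gives Jun 21, 2019, which is the date termination becomes effective.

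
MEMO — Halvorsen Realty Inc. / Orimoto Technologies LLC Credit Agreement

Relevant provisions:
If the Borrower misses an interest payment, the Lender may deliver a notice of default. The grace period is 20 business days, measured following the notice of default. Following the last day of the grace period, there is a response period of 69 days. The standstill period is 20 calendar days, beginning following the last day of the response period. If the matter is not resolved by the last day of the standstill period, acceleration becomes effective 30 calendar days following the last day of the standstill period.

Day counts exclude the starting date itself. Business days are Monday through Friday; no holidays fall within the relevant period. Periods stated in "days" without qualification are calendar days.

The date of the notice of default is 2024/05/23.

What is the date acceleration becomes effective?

2024/10/17

The last day of the grace period: 20 business days after Thursday, 2024/05/23, skipping weekends — May 24, May 27, May 28, May 29, …, Jun 18, Jun 19, Jun 20 — lands on Thursday, 2024/06/20.
The last day of the response period: 2024/06/20 + 69 days = 2024/08/28.
The last day of the standstill period: 2024/08/28 + 20 days = 2024/09/17.
Adding 30 calendar days to 2024/09/17 gives 2024/10/17, which is the date acceleration becomes effective.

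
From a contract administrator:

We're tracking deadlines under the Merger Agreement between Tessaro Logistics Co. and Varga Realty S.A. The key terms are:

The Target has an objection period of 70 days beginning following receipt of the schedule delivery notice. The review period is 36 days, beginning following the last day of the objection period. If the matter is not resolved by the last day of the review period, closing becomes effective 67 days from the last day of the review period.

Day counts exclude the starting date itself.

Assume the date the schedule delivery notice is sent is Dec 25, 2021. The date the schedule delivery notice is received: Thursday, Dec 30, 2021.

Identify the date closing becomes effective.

The last day of the objection period: 70 calendar days after Dec 30, 2021 is Mar 10, 2022.
The last day of the review period: Mar 10, 2022 + 36 days = Apr 15, 2022.
Adding 67 calendar days to Apr 15, 2022 gives Jun 21, 2022, which is the date closing becomes effective.

Jun 21, 2022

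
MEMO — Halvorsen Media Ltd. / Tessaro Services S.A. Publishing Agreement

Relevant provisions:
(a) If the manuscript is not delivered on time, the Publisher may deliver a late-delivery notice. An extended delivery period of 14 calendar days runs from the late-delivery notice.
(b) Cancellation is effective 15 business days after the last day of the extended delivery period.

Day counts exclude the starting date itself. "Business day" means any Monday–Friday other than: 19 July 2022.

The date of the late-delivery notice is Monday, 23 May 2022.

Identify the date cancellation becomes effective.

The last day of the extended delivery period: 14 calendar days after 23 May 2022 is 6 June 2022.
From Monday, 6 June 2022, 15 business days (Jun 7, Jun 8, Jun 9, Jun 10, …, Jun 23, Jun 24, Jun 27, skipping weekends) brings us to Monday, 27 June 2022, which is the date cancellation becomes effective.

27 June 2022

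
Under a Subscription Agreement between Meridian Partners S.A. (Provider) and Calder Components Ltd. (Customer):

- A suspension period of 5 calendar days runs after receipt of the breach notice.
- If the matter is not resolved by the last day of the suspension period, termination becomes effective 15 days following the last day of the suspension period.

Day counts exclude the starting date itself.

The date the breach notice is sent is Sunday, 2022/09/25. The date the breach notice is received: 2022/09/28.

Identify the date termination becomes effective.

Adding 5 calendar days to 2022/09/28 gives 2022/10/03, which is the last day of the suspension period.
The date termination becomes effective: 2022/10/03 + 15 days = 2022/10/18.

2022/10/18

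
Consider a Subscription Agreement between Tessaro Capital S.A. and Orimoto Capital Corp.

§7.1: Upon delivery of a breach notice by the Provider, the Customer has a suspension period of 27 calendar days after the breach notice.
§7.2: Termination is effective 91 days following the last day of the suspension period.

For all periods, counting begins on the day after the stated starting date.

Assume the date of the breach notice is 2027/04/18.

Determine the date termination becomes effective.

The last day of the suspension period: 27 calendar days after 2027/04/18 is 2027/05/15.
Adding 91 calendar days to 2027/05/15 gives 2027/08/14, which is the date termination becomes effective.

2027/08/14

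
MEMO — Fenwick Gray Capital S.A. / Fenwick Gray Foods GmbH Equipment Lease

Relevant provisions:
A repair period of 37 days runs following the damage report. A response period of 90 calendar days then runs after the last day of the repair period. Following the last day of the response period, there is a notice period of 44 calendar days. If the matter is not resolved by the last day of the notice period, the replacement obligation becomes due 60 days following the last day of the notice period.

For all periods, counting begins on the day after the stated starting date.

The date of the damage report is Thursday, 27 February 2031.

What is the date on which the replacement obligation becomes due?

16 October 2031

Adding 37 calendar days to 27 February 2031 gives 5 April 2031, which is the last day of the repair period.
Adding 90 calendar days to 5 April 2031 gives 4 July 2031, which is the last day of the response period.
Adding 44 calendar days to 4 July 2031 gives 17 August 2031, which is the last day of the notice period.
Adding 60 calendar days to 17 August 2031 gives 16 October 2031, which is the date on which the replacement obligation becomes due.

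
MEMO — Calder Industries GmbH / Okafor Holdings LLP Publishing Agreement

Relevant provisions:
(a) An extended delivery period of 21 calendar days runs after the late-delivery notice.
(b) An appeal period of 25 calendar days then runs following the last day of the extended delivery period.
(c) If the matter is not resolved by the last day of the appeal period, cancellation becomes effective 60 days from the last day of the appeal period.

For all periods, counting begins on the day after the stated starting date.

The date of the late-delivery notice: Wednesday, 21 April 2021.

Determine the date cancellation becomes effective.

5 August 2021

The last day of the extended delivery period: 21 April 2021 + 21 days = 12 May 2021.
The last day of the appeal period: 12 May 2021 + 25 days = 6 June 2021.
The date cancellation becomes effective: 60 calendar days after 6 June 2021 is 5 August 2021.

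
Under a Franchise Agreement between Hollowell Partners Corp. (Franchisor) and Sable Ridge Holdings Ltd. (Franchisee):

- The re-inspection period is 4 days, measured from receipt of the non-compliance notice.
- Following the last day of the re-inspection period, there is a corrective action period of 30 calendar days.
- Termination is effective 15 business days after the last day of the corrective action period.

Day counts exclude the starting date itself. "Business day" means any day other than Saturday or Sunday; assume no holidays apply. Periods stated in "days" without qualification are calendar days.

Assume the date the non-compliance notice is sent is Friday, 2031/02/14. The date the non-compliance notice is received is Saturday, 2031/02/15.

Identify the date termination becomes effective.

2031/04/11

Adding 4 calendar days to 2031/02/15 gives 2031/02/19, which is the last day of the re-inspection period.
The last day of the corrective action period: 2031/02/19 + 30 days = 2031/03/21.
From Friday, 2031/03/21, 15 business days (Mar 24, Mar 25, Mar 26, Mar 27, …, Apr 9, Apr 10, Apr 11, skipping weekends) brings us to Friday, 2031/04/11, which is the date termination becomes effective.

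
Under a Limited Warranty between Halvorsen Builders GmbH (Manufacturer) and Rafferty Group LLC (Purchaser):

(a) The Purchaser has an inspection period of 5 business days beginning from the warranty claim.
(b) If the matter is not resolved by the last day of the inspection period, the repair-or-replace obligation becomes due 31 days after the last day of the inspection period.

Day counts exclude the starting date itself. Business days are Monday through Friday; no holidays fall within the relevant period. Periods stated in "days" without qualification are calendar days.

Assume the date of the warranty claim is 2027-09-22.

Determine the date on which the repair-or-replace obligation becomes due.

2027-10-30

The last day of the inspection period: counting 5 business days from Wednesday, 2027-09-22 (Sep 23, Sep 24, Sep 27, Sep 28, Sep 29, skipping weekends) reaches Wednesday, 2027-09-29.
The date on which the repair-or-replace obligation becomes due: 2027-09-29 + 31 days = 2027-10-30.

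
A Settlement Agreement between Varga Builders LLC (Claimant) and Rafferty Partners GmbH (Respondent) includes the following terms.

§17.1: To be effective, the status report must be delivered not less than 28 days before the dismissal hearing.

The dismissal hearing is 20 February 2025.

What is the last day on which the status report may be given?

23 January 2025

20 February 2025 minus 28 days is 23 January 2025.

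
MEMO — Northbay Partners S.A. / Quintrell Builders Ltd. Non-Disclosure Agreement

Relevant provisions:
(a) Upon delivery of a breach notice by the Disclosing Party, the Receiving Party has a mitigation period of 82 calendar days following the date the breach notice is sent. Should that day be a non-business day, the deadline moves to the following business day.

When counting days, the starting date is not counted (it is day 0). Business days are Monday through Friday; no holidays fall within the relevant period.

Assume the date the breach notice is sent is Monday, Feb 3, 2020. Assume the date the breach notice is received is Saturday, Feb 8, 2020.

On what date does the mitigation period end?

Apr 27, 2020

The last day of the mitigation period: Feb 3, 2020 + 82 days = Apr 25, 2020. That falls on a Saturday, so it rolls to the next business day, Monday, Apr 27, 2020.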